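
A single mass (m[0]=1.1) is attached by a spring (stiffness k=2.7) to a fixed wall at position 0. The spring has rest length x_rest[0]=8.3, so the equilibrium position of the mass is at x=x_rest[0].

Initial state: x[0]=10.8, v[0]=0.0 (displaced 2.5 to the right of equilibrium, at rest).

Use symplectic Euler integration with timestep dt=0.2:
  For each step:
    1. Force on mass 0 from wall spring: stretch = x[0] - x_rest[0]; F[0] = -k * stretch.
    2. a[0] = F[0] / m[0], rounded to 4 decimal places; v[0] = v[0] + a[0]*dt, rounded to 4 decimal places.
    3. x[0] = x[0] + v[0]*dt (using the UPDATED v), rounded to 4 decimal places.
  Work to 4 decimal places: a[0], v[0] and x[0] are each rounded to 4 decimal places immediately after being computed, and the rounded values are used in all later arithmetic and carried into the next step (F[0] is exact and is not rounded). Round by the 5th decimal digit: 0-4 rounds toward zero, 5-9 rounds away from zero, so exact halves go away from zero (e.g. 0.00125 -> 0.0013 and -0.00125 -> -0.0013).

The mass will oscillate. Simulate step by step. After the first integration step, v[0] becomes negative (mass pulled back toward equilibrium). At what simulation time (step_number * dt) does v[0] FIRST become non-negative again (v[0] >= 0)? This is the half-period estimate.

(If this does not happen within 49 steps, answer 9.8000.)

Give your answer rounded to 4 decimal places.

Step 0: x=[10.8000] v=[0.0000]
Step 1: x=[10.5545] v=[-1.2273]
Step 2: x=[10.0877] v=[-2.3341]
Step 3: x=[9.4454] v=[-3.2117]
Step 4: x=[8.6906] v=[-3.7740]
Step 5: x=[7.8975] v=[-3.9657]
Step 6: x=[7.1439] v=[-3.7681]
Step 7: x=[6.5038] v=[-3.2006]
Step 8: x=[6.0400] v=[-2.3188]
Step 9: x=[5.7981] v=[-1.2093]
Step 10: x=[5.8019] v=[0.0189]
First v>=0 after going negative at step 10, time=2.0000

Answer: 2.0000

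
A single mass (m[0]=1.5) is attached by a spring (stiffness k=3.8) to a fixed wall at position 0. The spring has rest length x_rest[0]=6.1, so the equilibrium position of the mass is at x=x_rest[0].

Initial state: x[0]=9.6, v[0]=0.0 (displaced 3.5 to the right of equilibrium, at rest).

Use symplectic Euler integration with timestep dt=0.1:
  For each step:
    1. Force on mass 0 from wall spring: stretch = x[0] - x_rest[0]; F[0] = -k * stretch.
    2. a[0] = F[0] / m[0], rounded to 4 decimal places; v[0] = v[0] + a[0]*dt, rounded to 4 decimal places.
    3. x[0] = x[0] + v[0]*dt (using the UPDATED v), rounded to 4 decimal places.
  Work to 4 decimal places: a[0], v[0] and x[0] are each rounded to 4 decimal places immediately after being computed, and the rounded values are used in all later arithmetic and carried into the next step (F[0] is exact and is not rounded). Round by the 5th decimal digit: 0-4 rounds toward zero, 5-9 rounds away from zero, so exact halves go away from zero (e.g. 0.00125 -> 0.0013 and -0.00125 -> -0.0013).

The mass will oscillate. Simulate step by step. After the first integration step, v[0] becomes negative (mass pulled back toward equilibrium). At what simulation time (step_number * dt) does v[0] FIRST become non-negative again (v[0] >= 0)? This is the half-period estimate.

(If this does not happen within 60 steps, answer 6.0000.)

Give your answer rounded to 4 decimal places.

Step 0: x=[9.6000] v=[0.0000]
Step 1: x=[9.5113] v=[-0.8867]
Step 2: x=[9.3362] v=[-1.7509]
Step 3: x=[9.0791] v=[-2.5707]
Step 4: x=[8.7466] v=[-3.3254]
Step 5: x=[8.3470] v=[-3.9959]
Step 6: x=[7.8905] v=[-4.5651]
Step 7: x=[7.3886] v=[-5.0187]
Step 8: x=[6.8541] v=[-5.3452]
Step 9: x=[6.3005] v=[-5.5362]
Step 10: x=[5.7418] v=[-5.5870]
Step 11: x=[5.1922] v=[-5.4963]
Step 12: x=[4.6656] v=[-5.2663]
Step 13: x=[4.1753] v=[-4.9029]
Step 14: x=[3.7338] v=[-4.4153]
Step 15: x=[3.3522] v=[-3.8159]
Step 16: x=[3.0402] v=[-3.1198]
Step 17: x=[2.8057] v=[-2.3447]
Step 18: x=[2.6547] v=[-1.5101]
Step 19: x=[2.5910] v=[-0.6373]
Step 20: x=[2.6162] v=[0.2517]
First v>=0 after going negative at step 20, time=2.0000

Answer: 2.0000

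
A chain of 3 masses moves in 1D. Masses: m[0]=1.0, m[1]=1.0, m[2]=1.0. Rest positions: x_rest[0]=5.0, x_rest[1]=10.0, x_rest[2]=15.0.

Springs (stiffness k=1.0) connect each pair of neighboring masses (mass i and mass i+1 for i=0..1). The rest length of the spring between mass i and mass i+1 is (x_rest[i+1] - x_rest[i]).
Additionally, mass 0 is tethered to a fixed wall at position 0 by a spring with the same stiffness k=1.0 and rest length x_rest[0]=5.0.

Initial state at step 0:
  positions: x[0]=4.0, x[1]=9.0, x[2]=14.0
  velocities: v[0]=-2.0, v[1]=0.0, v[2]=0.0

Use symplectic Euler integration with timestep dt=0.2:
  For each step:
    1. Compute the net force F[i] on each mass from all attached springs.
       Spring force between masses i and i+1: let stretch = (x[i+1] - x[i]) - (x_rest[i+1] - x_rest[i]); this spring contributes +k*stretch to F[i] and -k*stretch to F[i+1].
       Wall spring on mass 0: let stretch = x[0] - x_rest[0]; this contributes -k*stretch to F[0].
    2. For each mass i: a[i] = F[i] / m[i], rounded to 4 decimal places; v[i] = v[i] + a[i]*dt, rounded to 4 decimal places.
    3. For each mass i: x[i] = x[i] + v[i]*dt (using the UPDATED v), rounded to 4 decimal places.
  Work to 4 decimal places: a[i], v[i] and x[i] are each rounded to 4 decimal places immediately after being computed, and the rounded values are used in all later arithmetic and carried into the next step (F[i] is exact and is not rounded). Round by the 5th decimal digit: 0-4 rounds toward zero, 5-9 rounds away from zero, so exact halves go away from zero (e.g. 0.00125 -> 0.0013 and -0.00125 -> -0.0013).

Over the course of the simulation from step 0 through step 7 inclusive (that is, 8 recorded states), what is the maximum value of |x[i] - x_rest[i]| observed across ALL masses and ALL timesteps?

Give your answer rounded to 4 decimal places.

Step 0: x=[4.0000 9.0000 14.0000] v=[-2.0000 0.0000 0.0000]
Step 1: x=[3.6400 9.0000 14.0000] v=[-1.8000 0.0000 0.0000]
Step 2: x=[3.3488 8.9856 14.0000] v=[-1.4560 -0.0720 0.0000]
Step 3: x=[3.1491 8.9463 13.9994] v=[-0.9984 -0.1965 -0.0029]
Step 4: x=[3.0553 8.8772 13.9967] v=[-0.4688 -0.3453 -0.0135]
Step 5: x=[3.0722 8.7800 13.9892] v=[0.0845 -0.4858 -0.0374]
Step 6: x=[3.1945 8.6629 13.9734] v=[0.6116 -0.5855 -0.0792]
Step 7: x=[3.4078 8.5395 13.9451] v=[1.0664 -0.6171 -0.1413]
Max displacement = 1.9447

Answer: 1.9447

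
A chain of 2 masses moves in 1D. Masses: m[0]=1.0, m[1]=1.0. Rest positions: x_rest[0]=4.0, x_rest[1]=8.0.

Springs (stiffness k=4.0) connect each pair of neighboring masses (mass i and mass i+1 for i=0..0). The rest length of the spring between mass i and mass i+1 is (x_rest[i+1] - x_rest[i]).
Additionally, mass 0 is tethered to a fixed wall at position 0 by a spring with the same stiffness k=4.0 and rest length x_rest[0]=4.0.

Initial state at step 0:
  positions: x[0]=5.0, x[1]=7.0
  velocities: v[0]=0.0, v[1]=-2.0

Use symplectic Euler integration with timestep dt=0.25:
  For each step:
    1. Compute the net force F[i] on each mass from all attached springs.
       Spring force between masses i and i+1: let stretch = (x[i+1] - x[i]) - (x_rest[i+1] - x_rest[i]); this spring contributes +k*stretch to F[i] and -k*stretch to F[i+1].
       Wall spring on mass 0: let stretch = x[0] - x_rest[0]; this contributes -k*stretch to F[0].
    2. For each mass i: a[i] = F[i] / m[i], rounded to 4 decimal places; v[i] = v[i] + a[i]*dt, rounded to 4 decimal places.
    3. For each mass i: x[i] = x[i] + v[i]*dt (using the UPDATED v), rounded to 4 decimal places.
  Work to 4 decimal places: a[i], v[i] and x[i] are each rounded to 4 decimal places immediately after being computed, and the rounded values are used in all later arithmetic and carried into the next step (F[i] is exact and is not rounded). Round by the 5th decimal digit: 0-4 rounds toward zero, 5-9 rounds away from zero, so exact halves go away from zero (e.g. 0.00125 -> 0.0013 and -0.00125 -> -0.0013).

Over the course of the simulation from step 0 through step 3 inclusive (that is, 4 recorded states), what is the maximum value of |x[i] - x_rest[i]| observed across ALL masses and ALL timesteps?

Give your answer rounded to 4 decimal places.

Answer: 1.7344

Derivation:
Step 0: x=[5.0000 7.0000] v=[0.0000 -2.0000]
Step 1: x=[4.2500 7.0000] v=[-3.0000 0.0000]
Step 2: x=[3.1250 7.3125] v=[-4.5000 1.2500]
Step 3: x=[2.2656 7.5781] v=[-3.4375 1.0625]
Max displacement = 1.7344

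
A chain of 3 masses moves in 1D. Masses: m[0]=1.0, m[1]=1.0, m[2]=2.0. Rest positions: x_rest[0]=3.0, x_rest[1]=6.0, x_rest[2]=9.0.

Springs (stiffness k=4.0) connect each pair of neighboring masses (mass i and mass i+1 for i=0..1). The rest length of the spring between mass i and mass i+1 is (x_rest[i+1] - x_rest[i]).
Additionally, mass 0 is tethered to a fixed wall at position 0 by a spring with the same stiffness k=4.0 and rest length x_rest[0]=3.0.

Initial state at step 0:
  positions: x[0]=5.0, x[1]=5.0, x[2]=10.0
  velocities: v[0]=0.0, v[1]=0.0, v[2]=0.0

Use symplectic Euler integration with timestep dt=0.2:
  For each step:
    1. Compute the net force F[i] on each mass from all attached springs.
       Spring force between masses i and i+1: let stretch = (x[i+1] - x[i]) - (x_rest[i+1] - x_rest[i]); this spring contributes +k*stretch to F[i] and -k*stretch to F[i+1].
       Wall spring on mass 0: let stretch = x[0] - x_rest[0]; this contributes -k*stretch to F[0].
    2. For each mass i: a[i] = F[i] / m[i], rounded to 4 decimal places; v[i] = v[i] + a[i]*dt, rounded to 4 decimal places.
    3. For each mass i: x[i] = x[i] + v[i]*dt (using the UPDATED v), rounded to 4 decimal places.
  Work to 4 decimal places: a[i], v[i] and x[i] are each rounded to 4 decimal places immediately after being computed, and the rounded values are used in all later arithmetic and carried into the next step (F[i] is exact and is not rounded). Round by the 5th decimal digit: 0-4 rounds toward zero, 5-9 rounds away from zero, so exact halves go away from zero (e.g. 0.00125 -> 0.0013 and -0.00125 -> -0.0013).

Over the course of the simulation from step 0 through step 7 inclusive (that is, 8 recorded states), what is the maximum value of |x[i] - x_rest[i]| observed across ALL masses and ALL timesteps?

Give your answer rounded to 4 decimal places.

Step 0: x=[5.0000 5.0000 10.0000] v=[0.0000 0.0000 0.0000]
Step 1: x=[4.2000 5.8000 9.8400] v=[-4.0000 4.0000 -0.8000]
Step 2: x=[2.9840 6.9904 9.5968] v=[-6.0800 5.9520 -1.2160]
Step 3: x=[1.9316 7.9568 9.3851] v=[-5.2621 4.8320 -1.0586]
Step 4: x=[1.5342 8.1877 9.2991] v=[-1.9872 1.1545 -0.4299]
Step 5: x=[1.9558 7.5319 9.3642] v=[2.1082 -3.2792 0.3255]
Step 6: x=[2.9567 6.2771 9.5227] v=[5.0044 -6.2742 0.7926]
Step 7: x=[4.0158 5.0103 9.6616] v=[5.2954 -6.3340 0.6944]
Max displacement = 2.1877

Answer: 2.1877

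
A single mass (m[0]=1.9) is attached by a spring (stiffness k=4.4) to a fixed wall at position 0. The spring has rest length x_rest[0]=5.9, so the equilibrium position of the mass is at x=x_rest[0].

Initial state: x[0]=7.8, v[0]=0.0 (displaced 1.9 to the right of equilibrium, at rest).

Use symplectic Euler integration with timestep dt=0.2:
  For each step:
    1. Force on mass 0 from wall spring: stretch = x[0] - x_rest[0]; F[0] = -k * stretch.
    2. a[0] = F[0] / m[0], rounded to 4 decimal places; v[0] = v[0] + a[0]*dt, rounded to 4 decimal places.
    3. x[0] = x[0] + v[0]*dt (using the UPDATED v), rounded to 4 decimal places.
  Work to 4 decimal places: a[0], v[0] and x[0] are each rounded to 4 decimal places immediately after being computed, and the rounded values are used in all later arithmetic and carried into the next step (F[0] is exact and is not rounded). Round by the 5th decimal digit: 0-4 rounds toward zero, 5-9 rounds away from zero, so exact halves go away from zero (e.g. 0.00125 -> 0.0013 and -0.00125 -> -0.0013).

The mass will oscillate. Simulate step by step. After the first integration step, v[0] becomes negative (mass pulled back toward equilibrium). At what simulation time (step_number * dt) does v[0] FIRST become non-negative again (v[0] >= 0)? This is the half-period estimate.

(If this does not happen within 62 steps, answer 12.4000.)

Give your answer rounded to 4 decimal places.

Answer: 2.2000

Derivation:
Step 0: x=[7.8000] v=[0.0000]
Step 1: x=[7.6240] v=[-0.8800]
Step 2: x=[7.2883] v=[-1.6785]
Step 3: x=[6.8240] v=[-2.3215]
Step 4: x=[6.2741] v=[-2.7495]
Step 5: x=[5.6895] v=[-2.9228]
Step 6: x=[5.1244] v=[-2.8253]
Step 7: x=[4.6312] v=[-2.4661]
Step 8: x=[4.2555] v=[-1.8784]
Step 9: x=[4.0322] v=[-1.1167]
Step 10: x=[3.9819] v=[-0.2516]
Step 11: x=[4.1093] v=[0.6368]
First v>=0 after going negative at step 11, time=2.2000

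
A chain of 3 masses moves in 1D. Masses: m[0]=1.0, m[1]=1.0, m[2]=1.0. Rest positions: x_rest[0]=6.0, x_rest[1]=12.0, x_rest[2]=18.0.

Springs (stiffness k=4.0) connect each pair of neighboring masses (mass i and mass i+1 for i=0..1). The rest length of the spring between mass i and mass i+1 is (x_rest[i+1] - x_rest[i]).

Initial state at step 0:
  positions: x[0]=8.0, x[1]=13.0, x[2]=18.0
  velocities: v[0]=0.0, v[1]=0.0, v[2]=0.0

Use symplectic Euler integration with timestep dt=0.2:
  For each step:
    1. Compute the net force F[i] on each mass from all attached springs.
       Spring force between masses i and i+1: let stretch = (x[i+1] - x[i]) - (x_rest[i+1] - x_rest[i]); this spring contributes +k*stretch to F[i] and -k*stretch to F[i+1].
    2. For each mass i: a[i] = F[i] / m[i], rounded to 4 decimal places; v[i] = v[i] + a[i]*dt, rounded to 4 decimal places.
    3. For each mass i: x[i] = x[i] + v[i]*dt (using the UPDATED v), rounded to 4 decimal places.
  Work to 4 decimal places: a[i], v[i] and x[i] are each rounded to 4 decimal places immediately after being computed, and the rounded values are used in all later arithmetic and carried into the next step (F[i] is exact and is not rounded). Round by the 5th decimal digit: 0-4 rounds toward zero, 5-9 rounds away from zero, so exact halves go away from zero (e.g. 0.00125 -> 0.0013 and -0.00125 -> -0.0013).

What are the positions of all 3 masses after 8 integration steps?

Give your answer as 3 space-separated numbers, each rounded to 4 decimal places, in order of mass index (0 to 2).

Answer: 6.0196 13.0000 19.9804

Derivation:
Step 0: x=[8.0000 13.0000 18.0000] v=[0.0000 0.0000 0.0000]
Step 1: x=[7.8400 13.0000 18.1600] v=[-0.8000 0.0000 0.8000]
Step 2: x=[7.5456 13.0000 18.4544] v=[-1.4720 0.0000 1.4720]
Step 3: x=[7.1639 13.0000 18.8361] v=[-1.9085 0.0000 1.9085]
Step 4: x=[6.7560 13.0000 19.2440] v=[-2.0396 0.0000 2.0396]
Step 5: x=[6.3871 13.0000 19.6129] v=[-1.8444 0.0000 1.8444]
Step 6: x=[6.1163 13.0000 19.8837] v=[-1.3541 0.0000 1.3541]
Step 7: x=[5.9869 13.0000 20.0131] v=[-0.6471 0.0000 0.6471]
Step 8: x=[6.0196 13.0000 19.9804] v=[0.1634 0.0000 -0.1634]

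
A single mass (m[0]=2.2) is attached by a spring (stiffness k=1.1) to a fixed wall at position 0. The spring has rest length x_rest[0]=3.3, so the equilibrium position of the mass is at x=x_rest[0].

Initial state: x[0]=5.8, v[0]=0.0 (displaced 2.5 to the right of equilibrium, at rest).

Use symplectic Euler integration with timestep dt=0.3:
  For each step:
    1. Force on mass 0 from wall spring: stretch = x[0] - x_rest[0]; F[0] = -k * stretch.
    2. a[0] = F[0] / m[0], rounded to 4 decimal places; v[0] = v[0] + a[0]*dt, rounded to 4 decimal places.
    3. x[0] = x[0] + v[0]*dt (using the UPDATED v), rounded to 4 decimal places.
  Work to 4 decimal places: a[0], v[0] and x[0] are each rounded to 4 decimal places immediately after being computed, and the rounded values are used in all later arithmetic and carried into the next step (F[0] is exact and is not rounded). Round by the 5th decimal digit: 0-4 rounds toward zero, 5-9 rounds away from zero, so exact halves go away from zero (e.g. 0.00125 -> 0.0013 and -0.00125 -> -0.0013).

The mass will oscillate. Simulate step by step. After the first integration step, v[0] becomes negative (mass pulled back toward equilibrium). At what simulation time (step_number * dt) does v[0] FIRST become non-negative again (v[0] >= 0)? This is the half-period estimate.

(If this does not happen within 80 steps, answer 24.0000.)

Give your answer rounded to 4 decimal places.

Step 0: x=[5.8000] v=[0.0000]
Step 1: x=[5.6875] v=[-0.3750]
Step 2: x=[5.4676] v=[-0.7331]
Step 3: x=[5.1501] v=[-1.0582]
Step 4: x=[4.7494] v=[-1.3357]
Step 5: x=[4.2835] v=[-1.5531]
Step 6: x=[3.7733] v=[-1.7006]
Step 7: x=[3.2418] v=[-1.7716]
Step 8: x=[2.7129] v=[-1.7629]
Step 9: x=[2.2105] v=[-1.6748]
Step 10: x=[1.7571] v=[-1.5114]
Step 11: x=[1.3731] v=[-1.2800]
Step 12: x=[1.0758] v=[-0.9910]
Step 13: x=[0.8786] v=[-0.6574]
Step 14: x=[0.7903] v=[-0.2942]
Step 15: x=[0.8150] v=[0.0823]
First v>=0 after going negative at step 15, time=4.5000

Answer: 4.5000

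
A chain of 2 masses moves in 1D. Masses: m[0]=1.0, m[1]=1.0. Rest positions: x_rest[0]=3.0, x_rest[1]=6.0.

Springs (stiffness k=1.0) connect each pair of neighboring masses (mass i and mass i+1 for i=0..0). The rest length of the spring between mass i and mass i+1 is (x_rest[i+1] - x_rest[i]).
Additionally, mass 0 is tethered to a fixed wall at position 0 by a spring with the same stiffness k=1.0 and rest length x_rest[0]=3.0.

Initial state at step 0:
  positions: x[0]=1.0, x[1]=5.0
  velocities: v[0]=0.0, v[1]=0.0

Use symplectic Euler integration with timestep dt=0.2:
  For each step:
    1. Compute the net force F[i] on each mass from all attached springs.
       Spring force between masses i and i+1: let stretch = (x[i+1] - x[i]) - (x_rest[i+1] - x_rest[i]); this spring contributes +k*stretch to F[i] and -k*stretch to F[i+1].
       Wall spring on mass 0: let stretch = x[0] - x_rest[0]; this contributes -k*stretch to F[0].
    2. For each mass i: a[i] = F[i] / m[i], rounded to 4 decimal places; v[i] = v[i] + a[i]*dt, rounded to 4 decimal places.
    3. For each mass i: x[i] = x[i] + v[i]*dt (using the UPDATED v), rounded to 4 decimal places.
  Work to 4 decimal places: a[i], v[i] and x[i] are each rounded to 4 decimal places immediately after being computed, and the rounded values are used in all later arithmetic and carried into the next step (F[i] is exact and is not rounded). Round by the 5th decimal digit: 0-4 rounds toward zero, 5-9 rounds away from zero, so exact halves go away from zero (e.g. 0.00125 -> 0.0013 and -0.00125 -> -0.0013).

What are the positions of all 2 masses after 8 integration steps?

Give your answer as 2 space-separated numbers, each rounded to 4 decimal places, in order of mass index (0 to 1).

Answer: 3.4442 4.6135

Derivation:
Step 0: x=[1.0000 5.0000] v=[0.0000 0.0000]
Step 1: x=[1.1200 4.9600] v=[0.6000 -0.2000]
Step 2: x=[1.3488 4.8864] v=[1.1440 -0.3680]
Step 3: x=[1.6652 4.7913] v=[1.5818 -0.4755]
Step 4: x=[2.0400 4.6912] v=[1.8740 -0.5007]
Step 5: x=[2.4392 4.6050] v=[1.9962 -0.4309]
Step 6: x=[2.8275 4.5522] v=[1.9415 -0.2641]
Step 7: x=[3.1717 4.5504] v=[1.7209 -0.0090]
Step 8: x=[3.4442 4.6135] v=[1.3623 0.3153]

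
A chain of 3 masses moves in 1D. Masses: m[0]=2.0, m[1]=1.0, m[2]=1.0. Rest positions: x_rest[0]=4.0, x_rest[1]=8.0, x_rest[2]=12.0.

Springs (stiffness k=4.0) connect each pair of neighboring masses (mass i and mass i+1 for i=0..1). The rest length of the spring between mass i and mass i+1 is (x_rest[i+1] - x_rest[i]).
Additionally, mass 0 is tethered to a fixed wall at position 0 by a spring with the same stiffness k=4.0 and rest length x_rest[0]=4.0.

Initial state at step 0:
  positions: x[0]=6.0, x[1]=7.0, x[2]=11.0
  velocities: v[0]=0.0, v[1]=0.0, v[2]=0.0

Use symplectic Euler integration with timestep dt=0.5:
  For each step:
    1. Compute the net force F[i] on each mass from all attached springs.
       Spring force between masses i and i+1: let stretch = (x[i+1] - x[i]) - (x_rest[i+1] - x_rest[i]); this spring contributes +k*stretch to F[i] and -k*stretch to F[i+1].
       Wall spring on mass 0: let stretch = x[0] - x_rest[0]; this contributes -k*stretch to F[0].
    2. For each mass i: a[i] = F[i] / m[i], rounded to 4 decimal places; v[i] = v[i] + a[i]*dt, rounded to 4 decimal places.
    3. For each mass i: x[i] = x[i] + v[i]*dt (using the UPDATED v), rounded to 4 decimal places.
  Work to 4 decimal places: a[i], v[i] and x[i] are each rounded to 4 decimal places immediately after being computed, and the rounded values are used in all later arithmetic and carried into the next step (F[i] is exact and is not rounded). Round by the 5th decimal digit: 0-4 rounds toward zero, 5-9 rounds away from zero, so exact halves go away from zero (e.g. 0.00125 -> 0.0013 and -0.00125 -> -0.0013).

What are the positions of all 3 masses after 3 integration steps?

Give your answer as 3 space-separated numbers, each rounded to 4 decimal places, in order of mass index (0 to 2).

Answer: 2.7500 6.5000 14.5000

Derivation:
Step 0: x=[6.0000 7.0000 11.0000] v=[0.0000 0.0000 0.0000]
Step 1: x=[3.5000 10.0000 11.0000] v=[-5.0000 6.0000 0.0000]
Step 2: x=[2.5000 7.5000 14.0000] v=[-2.0000 -5.0000 6.0000]
Step 3: x=[2.7500 6.5000 14.5000] v=[0.5000 -2.0000 1.0000]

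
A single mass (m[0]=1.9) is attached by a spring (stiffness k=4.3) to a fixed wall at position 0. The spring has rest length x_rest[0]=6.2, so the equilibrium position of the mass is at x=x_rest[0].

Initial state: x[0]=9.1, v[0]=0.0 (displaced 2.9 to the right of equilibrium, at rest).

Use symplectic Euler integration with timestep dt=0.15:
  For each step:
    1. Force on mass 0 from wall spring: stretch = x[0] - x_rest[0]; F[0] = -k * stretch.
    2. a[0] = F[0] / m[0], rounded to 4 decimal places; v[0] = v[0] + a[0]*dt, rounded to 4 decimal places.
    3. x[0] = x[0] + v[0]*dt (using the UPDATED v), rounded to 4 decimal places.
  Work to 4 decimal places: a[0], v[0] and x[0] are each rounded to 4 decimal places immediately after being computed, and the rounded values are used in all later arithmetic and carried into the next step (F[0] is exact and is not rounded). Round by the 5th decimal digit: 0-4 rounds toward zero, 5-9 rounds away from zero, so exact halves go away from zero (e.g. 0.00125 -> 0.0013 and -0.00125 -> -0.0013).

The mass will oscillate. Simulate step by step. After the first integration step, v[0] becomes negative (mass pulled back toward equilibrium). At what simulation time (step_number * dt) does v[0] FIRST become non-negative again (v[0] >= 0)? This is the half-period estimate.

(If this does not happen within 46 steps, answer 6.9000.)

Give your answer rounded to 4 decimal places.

Step 0: x=[9.1000] v=[0.0000]
Step 1: x=[8.9523] v=[-0.9845]
Step 2: x=[8.6645] v=[-1.9188]
Step 3: x=[8.2512] v=[-2.7554]
Step 4: x=[7.7334] v=[-3.4517]
Step 5: x=[7.1376] v=[-3.9722]
Step 6: x=[6.4940] v=[-4.2905]
Step 7: x=[5.8355] v=[-4.3903]
Step 8: x=[5.1955] v=[-4.2666]
Step 9: x=[4.6067] v=[-3.9256]
Step 10: x=[4.0990] v=[-3.3847]
Step 11: x=[3.6983] v=[-2.6715]
Step 12: x=[3.4250] v=[-1.8222]
Step 13: x=[3.2930] v=[-0.8802]
Step 14: x=[3.3090] v=[0.1067]
First v>=0 after going negative at step 14, time=2.1000

Answer: 2.1000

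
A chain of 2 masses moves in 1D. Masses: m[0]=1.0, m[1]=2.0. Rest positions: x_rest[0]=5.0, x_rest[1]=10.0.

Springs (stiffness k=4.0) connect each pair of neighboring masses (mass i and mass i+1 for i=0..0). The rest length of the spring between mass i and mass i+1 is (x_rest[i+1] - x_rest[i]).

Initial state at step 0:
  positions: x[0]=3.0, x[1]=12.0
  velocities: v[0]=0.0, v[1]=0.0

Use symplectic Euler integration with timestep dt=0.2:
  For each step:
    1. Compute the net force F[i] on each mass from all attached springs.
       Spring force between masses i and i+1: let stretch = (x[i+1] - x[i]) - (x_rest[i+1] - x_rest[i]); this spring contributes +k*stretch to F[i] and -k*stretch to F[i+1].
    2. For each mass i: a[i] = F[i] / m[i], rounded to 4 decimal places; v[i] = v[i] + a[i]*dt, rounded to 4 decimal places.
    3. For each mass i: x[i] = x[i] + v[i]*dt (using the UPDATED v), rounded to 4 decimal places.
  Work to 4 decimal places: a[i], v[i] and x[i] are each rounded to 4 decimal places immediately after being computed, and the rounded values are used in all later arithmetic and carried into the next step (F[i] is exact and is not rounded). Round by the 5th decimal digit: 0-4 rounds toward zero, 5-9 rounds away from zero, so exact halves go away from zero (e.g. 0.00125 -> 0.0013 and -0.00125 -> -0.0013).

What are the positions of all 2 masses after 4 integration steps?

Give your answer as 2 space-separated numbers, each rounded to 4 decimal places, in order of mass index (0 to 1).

Step 0: x=[3.0000 12.0000] v=[0.0000 0.0000]
Step 1: x=[3.6400 11.6800] v=[3.2000 -1.6000]
Step 2: x=[4.7664 11.1168] v=[5.6320 -2.8160]
Step 3: x=[6.1089 10.4456] v=[6.7123 -3.3562]
Step 4: x=[7.3452 9.8274] v=[6.1817 -3.0909]

Answer: 7.3452 9.8274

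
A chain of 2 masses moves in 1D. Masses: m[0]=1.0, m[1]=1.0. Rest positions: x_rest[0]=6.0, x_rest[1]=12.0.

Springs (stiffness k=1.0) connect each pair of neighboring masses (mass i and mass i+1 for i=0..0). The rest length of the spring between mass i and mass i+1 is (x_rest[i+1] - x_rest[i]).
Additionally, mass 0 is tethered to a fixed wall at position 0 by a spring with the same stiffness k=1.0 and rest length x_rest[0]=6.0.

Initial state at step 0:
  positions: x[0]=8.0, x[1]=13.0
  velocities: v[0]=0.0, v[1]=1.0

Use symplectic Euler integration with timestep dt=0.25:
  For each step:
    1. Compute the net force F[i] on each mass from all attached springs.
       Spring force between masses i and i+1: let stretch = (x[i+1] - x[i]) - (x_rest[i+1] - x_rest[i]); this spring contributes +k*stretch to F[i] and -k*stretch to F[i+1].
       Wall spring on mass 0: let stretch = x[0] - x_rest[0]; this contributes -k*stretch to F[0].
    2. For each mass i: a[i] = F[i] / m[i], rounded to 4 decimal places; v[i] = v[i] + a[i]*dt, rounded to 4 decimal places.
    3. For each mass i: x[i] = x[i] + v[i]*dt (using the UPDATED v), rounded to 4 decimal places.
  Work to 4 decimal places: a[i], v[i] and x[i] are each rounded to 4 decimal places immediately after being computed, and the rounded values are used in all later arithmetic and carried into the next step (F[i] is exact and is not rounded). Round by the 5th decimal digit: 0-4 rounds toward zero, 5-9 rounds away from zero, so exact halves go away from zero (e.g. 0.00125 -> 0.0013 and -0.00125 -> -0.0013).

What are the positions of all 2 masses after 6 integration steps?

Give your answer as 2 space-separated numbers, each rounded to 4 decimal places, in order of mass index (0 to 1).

Step 0: x=[8.0000 13.0000] v=[0.0000 1.0000]
Step 1: x=[7.8125 13.3125] v=[-0.7500 1.2500]
Step 2: x=[7.4805 13.6563] v=[-1.3281 1.3750]
Step 3: x=[7.0669 13.9891] v=[-1.6543 1.3311]
Step 4: x=[6.6443 14.2643] v=[-1.6905 1.1006]
Step 5: x=[6.2827 14.4382] v=[-1.4466 0.6956]
Step 6: x=[6.0381 14.4774] v=[-0.9784 0.1567]

Answer: 6.0381 14.4774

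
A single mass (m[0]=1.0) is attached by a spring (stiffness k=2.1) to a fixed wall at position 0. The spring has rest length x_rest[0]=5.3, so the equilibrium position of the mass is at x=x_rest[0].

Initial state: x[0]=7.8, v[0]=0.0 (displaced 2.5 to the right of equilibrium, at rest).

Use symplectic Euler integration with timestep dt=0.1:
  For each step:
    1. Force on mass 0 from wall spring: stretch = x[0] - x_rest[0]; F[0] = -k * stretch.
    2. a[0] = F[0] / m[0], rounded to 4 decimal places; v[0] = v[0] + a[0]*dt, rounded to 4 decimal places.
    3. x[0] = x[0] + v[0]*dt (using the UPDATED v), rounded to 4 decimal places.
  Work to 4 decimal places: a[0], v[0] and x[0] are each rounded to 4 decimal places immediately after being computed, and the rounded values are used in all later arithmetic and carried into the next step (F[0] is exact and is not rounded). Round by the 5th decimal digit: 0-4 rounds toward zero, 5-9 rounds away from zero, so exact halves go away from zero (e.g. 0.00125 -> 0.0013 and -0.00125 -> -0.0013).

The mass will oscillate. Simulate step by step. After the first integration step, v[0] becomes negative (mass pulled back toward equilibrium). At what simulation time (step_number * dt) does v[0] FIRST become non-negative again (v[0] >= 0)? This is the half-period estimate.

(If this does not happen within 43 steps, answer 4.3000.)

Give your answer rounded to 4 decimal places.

Answer: 2.2000

Derivation:
Step 0: x=[7.8000] v=[0.0000]
Step 1: x=[7.7475] v=[-0.5250]
Step 2: x=[7.6436] v=[-1.0390]
Step 3: x=[7.4905] v=[-1.5312]
Step 4: x=[7.2914] v=[-1.9912]
Step 5: x=[7.0505] v=[-2.4094]
Step 6: x=[6.7728] v=[-2.7770]
Step 7: x=[6.4642] v=[-3.0863]
Step 8: x=[6.1311] v=[-3.3308]
Step 9: x=[5.7806] v=[-3.5053]
Step 10: x=[5.4200] v=[-3.6062]
Step 11: x=[5.0569] v=[-3.6314]
Step 12: x=[4.6989] v=[-3.5804]
Step 13: x=[4.3535] v=[-3.4542]
Step 14: x=[4.0280] v=[-3.2554]
Step 15: x=[3.7292] v=[-2.9883]
Step 16: x=[3.4634] v=[-2.6584]
Step 17: x=[3.2361] v=[-2.2727]
Step 18: x=[3.0522] v=[-1.8393]
Step 19: x=[2.9155] v=[-1.3673]
Step 20: x=[2.8288] v=[-0.8666]
Step 21: x=[2.7940] v=[-0.3477]
Step 22: x=[2.8119] v=[0.1786]
First v>=0 after going negative at step 22, time=2.2000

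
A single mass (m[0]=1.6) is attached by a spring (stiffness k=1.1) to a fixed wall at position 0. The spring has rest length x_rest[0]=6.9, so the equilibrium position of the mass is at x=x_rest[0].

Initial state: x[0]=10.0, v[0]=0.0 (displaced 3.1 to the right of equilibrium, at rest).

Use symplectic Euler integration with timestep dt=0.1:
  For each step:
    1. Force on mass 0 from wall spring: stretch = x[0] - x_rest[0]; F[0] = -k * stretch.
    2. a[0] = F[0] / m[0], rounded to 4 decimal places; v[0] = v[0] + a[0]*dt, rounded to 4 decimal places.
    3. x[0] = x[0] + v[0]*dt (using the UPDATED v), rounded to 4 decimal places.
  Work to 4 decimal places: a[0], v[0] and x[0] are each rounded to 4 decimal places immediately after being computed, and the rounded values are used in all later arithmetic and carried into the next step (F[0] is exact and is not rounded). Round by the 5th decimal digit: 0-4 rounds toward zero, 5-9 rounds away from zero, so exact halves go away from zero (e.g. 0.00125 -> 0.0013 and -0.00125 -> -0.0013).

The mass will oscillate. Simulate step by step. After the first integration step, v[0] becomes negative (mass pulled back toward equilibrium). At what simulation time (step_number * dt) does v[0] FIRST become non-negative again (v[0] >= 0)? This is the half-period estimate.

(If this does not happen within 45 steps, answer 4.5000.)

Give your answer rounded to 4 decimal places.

Answer: 3.8000

Derivation:
Step 0: x=[10.0000] v=[0.0000]
Step 1: x=[9.9787] v=[-0.2131]
Step 2: x=[9.9362] v=[-0.4248]
Step 3: x=[9.8729] v=[-0.6335]
Step 4: x=[9.7891] v=[-0.8379]
Step 5: x=[9.6855] v=[-1.0365]
Step 6: x=[9.5627] v=[-1.2280]
Step 7: x=[9.4216] v=[-1.4111]
Step 8: x=[9.2632] v=[-1.5845]
Step 9: x=[9.0885] v=[-1.7470]
Step 10: x=[8.8988] v=[-1.8975]
Step 11: x=[8.6953] v=[-2.0349]
Step 12: x=[8.4795] v=[-2.1583]
Step 13: x=[8.2528] v=[-2.2669]
Step 14: x=[8.0168] v=[-2.3599]
Step 15: x=[7.7731] v=[-2.4367]
Step 16: x=[7.5234] v=[-2.4967]
Step 17: x=[7.2694] v=[-2.5396]
Step 18: x=[7.0129] v=[-2.5650]
Step 19: x=[6.7556] v=[-2.5728]
Step 20: x=[6.4993] v=[-2.5629]
Step 21: x=[6.2458] v=[-2.5354]
Step 22: x=[5.9968] v=[-2.4904]
Step 23: x=[5.7540] v=[-2.4283]
Step 24: x=[5.5191] v=[-2.3495]
Step 25: x=[5.2936] v=[-2.2546]
Step 26: x=[5.0792] v=[-2.1442]
Step 27: x=[4.8773] v=[-2.0190]
Step 28: x=[4.6893] v=[-1.8799]
Step 29: x=[4.5165] v=[-1.7279]
Step 30: x=[4.3601] v=[-1.5640]
Step 31: x=[4.2212] v=[-1.3894]
Step 32: x=[4.1007] v=[-1.2052]
Step 33: x=[3.9994] v=[-1.0128]
Step 34: x=[3.9181] v=[-0.8134]
Step 35: x=[3.8573] v=[-0.6084]
Step 36: x=[3.8174] v=[-0.3992]
Step 37: x=[3.7987] v=[-0.1873]
Step 38: x=[3.8013] v=[0.0259]
First v>=0 after going negative at step 38, time=3.8000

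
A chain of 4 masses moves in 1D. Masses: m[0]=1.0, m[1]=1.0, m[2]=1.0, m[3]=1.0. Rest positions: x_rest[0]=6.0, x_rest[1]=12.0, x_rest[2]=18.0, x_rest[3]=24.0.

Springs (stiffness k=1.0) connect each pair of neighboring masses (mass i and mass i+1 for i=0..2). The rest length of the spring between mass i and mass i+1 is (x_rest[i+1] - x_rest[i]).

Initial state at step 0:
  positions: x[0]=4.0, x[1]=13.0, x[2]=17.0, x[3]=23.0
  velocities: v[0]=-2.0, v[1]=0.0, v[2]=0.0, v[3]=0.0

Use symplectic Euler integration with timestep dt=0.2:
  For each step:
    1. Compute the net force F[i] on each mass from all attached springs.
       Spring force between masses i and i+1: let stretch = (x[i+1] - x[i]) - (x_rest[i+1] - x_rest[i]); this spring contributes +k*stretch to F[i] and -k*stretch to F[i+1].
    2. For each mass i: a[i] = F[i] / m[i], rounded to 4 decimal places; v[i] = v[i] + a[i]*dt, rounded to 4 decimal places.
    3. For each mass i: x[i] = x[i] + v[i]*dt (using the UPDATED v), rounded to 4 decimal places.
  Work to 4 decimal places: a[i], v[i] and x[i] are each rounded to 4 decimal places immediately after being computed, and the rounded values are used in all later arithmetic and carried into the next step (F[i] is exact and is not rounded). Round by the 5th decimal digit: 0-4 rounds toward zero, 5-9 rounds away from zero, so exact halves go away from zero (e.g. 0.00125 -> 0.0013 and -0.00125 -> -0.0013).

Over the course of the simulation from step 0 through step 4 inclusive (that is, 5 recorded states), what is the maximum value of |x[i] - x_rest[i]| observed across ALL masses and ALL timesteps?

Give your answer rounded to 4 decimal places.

Step 0: x=[4.0000 13.0000 17.0000 23.0000] v=[-2.0000 0.0000 0.0000 0.0000]
Step 1: x=[3.7200 12.8000 17.0800 23.0000] v=[-1.4000 -1.0000 0.4000 0.0000]
Step 2: x=[3.5632 12.4080 17.2256 23.0032] v=[-0.7840 -1.9600 0.7280 0.0160]
Step 3: x=[3.5202 11.8549 17.4096 23.0153] v=[-0.2150 -2.7654 0.9200 0.0605]
Step 4: x=[3.5706 11.1906 17.5956 23.0432] v=[0.2519 -3.3214 0.9302 0.1394]
Max displacement = 2.4798

Answer: 2.4798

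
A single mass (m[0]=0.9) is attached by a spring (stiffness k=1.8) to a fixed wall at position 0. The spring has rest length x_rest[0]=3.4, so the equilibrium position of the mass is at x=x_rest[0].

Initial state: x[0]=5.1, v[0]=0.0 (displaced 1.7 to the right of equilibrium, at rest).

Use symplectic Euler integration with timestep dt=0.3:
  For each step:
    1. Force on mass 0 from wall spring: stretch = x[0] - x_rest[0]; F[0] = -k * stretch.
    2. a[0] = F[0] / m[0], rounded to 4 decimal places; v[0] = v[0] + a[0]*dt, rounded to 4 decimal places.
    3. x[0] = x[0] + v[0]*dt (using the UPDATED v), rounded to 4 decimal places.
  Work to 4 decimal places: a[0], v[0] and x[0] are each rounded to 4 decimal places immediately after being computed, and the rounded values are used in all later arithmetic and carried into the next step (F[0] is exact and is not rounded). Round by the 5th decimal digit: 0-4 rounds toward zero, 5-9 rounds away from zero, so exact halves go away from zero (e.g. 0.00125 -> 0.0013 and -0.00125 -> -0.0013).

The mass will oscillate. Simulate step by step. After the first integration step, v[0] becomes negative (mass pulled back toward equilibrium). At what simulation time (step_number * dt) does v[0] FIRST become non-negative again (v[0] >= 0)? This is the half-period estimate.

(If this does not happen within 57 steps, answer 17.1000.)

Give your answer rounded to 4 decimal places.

Step 0: x=[5.1000] v=[0.0000]
Step 1: x=[4.7940] v=[-1.0200]
Step 2: x=[4.2371] v=[-1.8564]
Step 3: x=[3.5295] v=[-2.3587]
Step 4: x=[2.7986] v=[-2.4364]
Step 5: x=[2.1759] v=[-2.0756]
Step 6: x=[1.7736] v=[-1.3411]
Step 7: x=[1.6640] v=[-0.3653]
Step 8: x=[1.8669] v=[0.6763]
First v>=0 after going negative at step 8, time=2.4000

Answer: 2.4000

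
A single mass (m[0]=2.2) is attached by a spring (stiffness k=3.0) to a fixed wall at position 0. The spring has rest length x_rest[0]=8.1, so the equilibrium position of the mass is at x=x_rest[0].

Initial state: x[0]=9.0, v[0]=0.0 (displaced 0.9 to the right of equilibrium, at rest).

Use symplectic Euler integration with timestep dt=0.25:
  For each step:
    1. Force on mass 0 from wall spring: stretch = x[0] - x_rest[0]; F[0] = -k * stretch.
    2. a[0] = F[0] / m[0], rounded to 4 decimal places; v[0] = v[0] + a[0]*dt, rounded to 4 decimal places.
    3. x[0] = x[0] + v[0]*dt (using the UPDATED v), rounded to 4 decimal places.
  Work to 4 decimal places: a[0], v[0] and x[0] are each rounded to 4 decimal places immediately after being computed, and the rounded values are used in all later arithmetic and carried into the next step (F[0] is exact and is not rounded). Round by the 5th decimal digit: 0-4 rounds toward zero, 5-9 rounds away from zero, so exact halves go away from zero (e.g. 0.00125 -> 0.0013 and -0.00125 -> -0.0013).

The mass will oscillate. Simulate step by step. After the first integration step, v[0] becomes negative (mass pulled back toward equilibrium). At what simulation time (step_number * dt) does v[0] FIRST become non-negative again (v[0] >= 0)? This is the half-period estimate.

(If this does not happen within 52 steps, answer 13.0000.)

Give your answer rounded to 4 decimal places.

Step 0: x=[9.0000] v=[0.0000]
Step 1: x=[8.9233] v=[-0.3068]
Step 2: x=[8.7764] v=[-0.5875]
Step 3: x=[8.5719] v=[-0.8181]
Step 4: x=[8.3272] v=[-0.9790]
Step 5: x=[8.0631] v=[-1.0565]
Step 6: x=[7.8021] v=[-1.0439]
Step 7: x=[7.5665] v=[-0.9424]
Step 8: x=[7.3764] v=[-0.7605]
Step 9: x=[7.2480] v=[-0.5138]
Step 10: x=[7.1922] v=[-0.2234]
Step 11: x=[7.2137] v=[0.0861]
First v>=0 after going negative at step 11, time=2.7500

Answer: 2.7500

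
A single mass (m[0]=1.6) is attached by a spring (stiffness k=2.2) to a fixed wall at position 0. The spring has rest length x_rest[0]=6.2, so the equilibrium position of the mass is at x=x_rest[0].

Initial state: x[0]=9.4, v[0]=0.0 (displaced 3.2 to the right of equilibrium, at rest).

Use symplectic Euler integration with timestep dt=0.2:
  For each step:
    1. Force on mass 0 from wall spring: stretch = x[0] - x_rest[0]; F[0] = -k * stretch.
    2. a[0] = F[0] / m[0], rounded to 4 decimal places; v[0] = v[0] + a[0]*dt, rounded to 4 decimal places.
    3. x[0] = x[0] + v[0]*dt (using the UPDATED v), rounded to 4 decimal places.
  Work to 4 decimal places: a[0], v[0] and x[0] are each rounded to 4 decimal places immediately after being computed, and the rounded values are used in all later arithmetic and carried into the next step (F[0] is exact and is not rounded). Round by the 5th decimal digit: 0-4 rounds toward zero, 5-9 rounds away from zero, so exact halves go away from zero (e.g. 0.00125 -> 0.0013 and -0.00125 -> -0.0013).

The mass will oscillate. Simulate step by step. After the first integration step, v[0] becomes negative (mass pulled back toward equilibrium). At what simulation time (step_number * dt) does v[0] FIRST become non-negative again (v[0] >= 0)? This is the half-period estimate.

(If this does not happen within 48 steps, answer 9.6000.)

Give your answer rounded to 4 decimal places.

Answer: 2.8000

Derivation:
Step 0: x=[9.4000] v=[0.0000]
Step 1: x=[9.2240] v=[-0.8800]
Step 2: x=[8.8817] v=[-1.7116]
Step 3: x=[8.3919] v=[-2.4491]
Step 4: x=[7.7815] v=[-3.0519]
Step 5: x=[7.0841] v=[-3.4868]
Step 6: x=[6.3381] v=[-3.7299]
Step 7: x=[5.5845] v=[-3.7679]
Step 8: x=[4.8648] v=[-3.5986]
Step 9: x=[4.2185] v=[-3.2314]
Step 10: x=[3.6812] v=[-2.6865]
Step 11: x=[3.2824] v=[-1.9938]
Step 12: x=[3.0441] v=[-1.1915]
Step 13: x=[2.9794] v=[-0.3236]
Step 14: x=[3.0918] v=[0.5621]
First v>=0 after going negative at step 14, time=2.8000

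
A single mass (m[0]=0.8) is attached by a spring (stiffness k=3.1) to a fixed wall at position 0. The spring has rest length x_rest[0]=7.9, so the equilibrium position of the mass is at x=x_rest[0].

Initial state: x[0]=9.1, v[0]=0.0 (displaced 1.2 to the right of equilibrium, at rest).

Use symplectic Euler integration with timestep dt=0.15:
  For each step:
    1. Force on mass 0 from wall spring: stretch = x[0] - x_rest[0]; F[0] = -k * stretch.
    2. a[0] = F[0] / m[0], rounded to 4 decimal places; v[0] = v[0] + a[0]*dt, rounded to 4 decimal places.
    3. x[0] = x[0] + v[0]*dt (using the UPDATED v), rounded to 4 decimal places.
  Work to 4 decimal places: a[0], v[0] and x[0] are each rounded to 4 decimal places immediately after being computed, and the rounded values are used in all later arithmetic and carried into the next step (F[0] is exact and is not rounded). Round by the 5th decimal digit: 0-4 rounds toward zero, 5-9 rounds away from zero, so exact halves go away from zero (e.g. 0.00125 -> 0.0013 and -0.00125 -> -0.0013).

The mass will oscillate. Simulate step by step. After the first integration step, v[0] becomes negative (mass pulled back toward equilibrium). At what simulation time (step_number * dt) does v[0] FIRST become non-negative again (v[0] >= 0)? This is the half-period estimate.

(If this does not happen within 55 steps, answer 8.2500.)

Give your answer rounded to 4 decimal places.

Answer: 1.6500

Derivation:
Step 0: x=[9.1000] v=[0.0000]
Step 1: x=[8.9954] v=[-0.6975]
Step 2: x=[8.7953] v=[-1.3342]
Step 3: x=[8.5171] v=[-1.8546]
Step 4: x=[8.1851] v=[-2.2133]
Step 5: x=[7.8283] v=[-2.3790]
Step 6: x=[7.4777] v=[-2.3373]
Step 7: x=[7.1639] v=[-2.0918]
Step 8: x=[6.9143] v=[-1.6639]
Step 9: x=[6.7507] v=[-1.0910]
Step 10: x=[6.6873] v=[-0.4230]
Step 11: x=[6.7296] v=[0.2819]
First v>=0 after going negative at step 11, time=1.6500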